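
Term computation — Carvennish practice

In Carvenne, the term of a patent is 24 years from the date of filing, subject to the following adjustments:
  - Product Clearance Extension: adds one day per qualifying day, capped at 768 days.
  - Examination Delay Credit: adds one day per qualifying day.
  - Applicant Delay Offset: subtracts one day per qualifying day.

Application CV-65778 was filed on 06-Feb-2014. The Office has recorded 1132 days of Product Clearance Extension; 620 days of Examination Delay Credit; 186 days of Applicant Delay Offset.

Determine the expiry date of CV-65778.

2041-05-23

Base term: filing date + 24 years → 6 February 2038.
Product Clearance Extension: 1132 days claimed exceeds the 768-day cap, so +768 days → 15 March 2040.
Examination Delay Credit: +620 days → 25 November 2041.
Applicant Delay Offset: −186 days → 23 May 2041.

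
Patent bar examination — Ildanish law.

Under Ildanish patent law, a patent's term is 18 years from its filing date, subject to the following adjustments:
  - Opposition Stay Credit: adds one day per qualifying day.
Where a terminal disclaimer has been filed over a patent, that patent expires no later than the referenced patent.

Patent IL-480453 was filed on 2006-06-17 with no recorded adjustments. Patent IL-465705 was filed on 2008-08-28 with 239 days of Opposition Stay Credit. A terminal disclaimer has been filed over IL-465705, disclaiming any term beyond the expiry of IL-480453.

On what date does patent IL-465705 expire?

Natural term of IL-465705:
  Base: filing + 18 years → 28 August 2026.
  Opposition Stay Credit: +239 days → 24 April 2027.
Expiry of referenced patent IL-480453:
  Base: filing + 18 years → 17 June 2024.
Terminal disclaimer: IL-465705 expires on the earlier of 24 April 2027 and 17 June 2024.

June 17, 2024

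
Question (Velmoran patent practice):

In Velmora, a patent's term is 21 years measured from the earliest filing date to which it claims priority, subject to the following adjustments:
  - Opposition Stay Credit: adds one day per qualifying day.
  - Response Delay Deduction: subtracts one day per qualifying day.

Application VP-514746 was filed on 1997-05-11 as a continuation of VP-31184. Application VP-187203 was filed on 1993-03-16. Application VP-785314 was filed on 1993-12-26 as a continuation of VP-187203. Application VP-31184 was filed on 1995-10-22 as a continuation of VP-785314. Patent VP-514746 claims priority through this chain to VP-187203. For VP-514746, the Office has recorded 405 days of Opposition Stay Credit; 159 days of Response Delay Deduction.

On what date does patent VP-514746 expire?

November 17, 2014

Earliest priority filing: 16 March 1993.
Base term: 16 March 1993 + 21 years → 16 March 2014.
Opposition Stay Credit: +405 days → 25 April 2015.
Response Delay Deduction: −159 days → 17 November 2014.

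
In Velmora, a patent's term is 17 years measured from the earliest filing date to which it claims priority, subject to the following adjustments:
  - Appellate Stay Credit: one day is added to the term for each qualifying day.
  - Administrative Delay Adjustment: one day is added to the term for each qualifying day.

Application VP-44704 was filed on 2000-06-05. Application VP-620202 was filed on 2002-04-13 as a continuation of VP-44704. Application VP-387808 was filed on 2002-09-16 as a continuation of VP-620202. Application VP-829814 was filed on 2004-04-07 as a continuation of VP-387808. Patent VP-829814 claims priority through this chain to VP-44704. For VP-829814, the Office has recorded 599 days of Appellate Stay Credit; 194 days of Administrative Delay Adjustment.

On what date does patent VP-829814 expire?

August 7, 2019

Earliest priority filing: 5 June 2000.
Base term: 5 June 2000 + 17 years → 5 June 2017.
Appellate Stay Credit: +599 days → 25 January 2019.
Administrative Delay Adjustment: +194 days → 7 August 2019.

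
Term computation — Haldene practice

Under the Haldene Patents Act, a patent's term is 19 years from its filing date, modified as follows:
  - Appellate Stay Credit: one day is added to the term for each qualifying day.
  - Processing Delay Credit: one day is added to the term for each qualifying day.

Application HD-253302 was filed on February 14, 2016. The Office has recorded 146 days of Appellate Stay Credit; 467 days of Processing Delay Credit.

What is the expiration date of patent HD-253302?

2036-10-19

Base term: filing date + 19 years → 14 February 2035.
Appellate Stay Credit: +146 days → 10 July 2035.
Processing Delay Credit: +467 days → 19 October 2036.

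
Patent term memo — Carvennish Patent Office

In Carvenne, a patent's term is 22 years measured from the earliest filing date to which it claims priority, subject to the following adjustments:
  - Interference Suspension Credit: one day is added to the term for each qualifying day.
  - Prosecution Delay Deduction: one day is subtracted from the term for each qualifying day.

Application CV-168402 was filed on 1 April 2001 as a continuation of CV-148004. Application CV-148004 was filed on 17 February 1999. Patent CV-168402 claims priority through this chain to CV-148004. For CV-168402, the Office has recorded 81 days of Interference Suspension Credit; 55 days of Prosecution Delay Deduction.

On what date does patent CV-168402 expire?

March 15, 2021

Earliest priority filing: 17 February 1999.
Base term: 17 February 1999 + 22 years → 17 February 2021.
Interference Suspension Credit: +81 days → 9 May 2021.
Prosecution Delay Deduction: −55 days → 15 March 2021.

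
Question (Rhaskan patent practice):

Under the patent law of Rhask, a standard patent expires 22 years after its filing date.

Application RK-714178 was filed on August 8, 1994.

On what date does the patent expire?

August 8, 2016

Filing date + 22 years → 8 August 2016.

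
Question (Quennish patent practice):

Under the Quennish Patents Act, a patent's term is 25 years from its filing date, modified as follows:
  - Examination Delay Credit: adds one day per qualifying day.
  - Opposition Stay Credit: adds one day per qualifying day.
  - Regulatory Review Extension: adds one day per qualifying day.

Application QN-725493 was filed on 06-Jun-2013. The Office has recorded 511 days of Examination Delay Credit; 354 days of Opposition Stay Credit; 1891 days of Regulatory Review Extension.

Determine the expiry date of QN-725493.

Base term: filing date + 25 years → 6 June 2038.
Examination Delay Credit: +511 days → 30 October 2039.
Opposition Stay Credit: +354 days → 18 October 2040.
Regulatory Review Extension: +1891 days → 22 December 2045.

December 22, 2045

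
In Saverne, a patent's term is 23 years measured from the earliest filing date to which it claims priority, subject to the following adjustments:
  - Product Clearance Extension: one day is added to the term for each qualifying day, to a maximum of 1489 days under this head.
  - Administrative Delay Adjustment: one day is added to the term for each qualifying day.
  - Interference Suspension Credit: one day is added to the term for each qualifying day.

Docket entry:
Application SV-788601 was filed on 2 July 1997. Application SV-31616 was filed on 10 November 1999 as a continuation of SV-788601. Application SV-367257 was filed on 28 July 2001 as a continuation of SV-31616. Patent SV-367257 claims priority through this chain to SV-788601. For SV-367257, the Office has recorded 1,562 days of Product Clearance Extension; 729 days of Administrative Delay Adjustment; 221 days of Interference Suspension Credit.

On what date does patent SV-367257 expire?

2027-03-07

Earliest priority filing: 2 July 1997.
Base term: 2 July 1997 + 23 years → 2 July 2020.
Product Clearance Extension: 1562 days claimed exceeds the 1489-day cap, so +1489 days → 30 July 2024.
Administrative Delay Adjustment: +729 days → 29 July 2026.
Interference Suspension Credit: +221 days → 7 March 2027.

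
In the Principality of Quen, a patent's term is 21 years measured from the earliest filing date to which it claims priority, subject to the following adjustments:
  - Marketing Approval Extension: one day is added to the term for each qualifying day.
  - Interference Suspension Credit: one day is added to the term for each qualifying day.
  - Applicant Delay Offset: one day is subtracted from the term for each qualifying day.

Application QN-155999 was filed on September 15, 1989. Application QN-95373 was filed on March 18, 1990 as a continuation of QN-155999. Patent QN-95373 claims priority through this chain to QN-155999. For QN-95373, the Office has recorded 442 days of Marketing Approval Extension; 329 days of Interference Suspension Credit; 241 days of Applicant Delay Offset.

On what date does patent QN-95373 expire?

February 27, 2012

Earliest priority filing: 15 September 1989.
Base term: 15 September 1989 + 21 years → 15 September 2010.
Marketing Approval Extension: +442 days → 1 December 2011.
Interference Suspension Credit: +329 days → 25 October 2012.
Applicant Delay Offset: −241 days → 27 February 2012.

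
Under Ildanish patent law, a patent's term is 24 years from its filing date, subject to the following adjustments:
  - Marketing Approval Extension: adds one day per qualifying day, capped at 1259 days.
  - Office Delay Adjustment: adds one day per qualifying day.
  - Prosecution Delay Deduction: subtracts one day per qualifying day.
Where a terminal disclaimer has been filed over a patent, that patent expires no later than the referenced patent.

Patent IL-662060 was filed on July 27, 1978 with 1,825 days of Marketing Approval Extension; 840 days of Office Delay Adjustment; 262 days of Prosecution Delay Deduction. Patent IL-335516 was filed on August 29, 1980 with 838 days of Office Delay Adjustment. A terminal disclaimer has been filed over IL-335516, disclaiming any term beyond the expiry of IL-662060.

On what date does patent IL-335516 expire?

Natural term of IL-335516:
  Base: filing + 24 years → 29 August 2004.
  Office Delay Adjustment: +838 days → 15 December 2006.
Expiry of referenced patent IL-662060:
  Base: filing + 24 years → 27 July 2002.
  Marketing Approval Extension: 1825 days claimed exceeds the 1259-day cap, so +1259 days → 6 January 2006.
  Office Delay Adjustment: +840 days → 25 April 2008.
  Prosecution Delay Deduction: −262 days → 7 August 2007.
Terminal disclaimer: IL-335516 expires on the earlier of 15 December 2006 and 7 August 2007.

December 15, 2006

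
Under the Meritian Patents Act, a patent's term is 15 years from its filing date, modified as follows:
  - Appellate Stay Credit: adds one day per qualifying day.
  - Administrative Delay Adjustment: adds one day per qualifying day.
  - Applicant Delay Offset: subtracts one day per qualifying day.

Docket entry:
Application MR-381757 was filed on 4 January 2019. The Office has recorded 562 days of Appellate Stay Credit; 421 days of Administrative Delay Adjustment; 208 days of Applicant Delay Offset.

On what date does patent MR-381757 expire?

Base term: filing date + 15 years → 4 January 2034.
Appellate Stay Credit: +562 days → 20 July 2035.
Administrative Delay Adjustment: +421 days → 13 September 2036.
Applicant Delay Offset: −208 days → 18 February 2036.

February 18, 2036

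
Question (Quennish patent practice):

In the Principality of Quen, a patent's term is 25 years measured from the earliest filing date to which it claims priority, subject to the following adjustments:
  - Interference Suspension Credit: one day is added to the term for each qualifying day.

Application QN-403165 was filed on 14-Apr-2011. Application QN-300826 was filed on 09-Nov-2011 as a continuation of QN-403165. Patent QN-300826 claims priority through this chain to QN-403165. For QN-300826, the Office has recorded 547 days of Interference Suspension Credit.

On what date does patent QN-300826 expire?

Earliest priority filing: 14 April 2011.
Base term: 14 April 2011 + 25 years → 14 April 2036.
Interference Suspension Credit: +547 days → 13 October 2037.

October 13, 2037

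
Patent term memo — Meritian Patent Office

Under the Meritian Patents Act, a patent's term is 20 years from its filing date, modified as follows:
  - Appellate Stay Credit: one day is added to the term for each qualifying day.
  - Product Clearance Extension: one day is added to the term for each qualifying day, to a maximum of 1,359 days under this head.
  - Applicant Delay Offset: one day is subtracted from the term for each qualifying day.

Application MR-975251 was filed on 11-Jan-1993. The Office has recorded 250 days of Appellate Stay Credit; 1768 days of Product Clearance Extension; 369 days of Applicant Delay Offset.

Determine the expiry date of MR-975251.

Base term: filing date + 20 years → 11 January 2013.
Appellate Stay Credit: +250 days → 18 September 2013.
Product Clearance Extension: 1768 days claimed exceeds the 1359-day cap, so +1359 days → 8 June 2017.
Applicant Delay Offset: −369 days → 4 June 2016.

2016-06-04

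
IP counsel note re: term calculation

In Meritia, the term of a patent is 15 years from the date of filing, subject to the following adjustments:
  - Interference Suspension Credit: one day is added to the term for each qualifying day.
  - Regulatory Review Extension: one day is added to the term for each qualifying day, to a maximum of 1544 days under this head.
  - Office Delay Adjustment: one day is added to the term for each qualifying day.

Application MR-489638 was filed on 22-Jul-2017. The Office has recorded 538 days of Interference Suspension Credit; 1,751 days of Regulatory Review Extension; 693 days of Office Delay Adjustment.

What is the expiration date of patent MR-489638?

Base term: filing date + 15 years → 22 July 2032.
Interference Suspension Credit: +538 days → 11 January 2034.
Regulatory Review Extension: 1751 days claimed exceeds the 1544-day cap, so +1544 days → 4 April 2038.
Office Delay Adjustment: +693 days → 26 February 2040.

2040-02-26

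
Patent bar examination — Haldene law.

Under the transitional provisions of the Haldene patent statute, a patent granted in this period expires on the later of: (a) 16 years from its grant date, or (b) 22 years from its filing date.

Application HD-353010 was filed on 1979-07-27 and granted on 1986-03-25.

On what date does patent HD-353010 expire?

March 25, 2002

(a) grant + 16 years → 25 March 2002.
(b) filing + 22 years → 27 July 2001.
Later of the two: 25 March 2002.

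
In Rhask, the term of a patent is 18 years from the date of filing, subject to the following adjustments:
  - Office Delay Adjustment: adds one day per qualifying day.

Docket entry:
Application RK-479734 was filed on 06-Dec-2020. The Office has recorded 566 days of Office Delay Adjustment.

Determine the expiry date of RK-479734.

Base term: filing date + 18 years → 6 December 2038.
Office Delay Adjustment: +566 days → 24 June 2040.

2040-06-24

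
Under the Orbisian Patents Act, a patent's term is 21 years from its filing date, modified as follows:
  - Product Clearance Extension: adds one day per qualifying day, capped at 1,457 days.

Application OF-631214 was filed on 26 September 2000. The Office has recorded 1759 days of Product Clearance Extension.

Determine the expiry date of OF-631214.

Base term: filing date + 21 years → 26 September 2021.
Product Clearance Extension: 1759 days claimed exceeds the 1457-day cap, so +1457 days → 22 September 2025.

September 22, 2025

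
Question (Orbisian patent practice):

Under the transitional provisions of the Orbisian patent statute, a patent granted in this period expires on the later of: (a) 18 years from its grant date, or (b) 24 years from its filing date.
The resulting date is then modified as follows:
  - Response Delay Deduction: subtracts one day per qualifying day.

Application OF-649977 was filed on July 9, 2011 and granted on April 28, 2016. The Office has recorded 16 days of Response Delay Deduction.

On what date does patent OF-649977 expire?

June 23, 2035

(a) grant + 18 years → 28 April 2034.
(b) filing + 24 years → 9 July 2035.
Later of the two: 9 July 2035.
Response Delay Deduction: −16 days → 23 June 2035.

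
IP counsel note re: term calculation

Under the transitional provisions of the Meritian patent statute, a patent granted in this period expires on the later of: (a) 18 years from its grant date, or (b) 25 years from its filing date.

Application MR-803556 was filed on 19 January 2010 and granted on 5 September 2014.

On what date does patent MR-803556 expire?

(a) grant + 18 years → 5 September 2032.
(b) filing + 25 years → 19 January 2035.
Later of the two: 19 January 2035.

2035-01-19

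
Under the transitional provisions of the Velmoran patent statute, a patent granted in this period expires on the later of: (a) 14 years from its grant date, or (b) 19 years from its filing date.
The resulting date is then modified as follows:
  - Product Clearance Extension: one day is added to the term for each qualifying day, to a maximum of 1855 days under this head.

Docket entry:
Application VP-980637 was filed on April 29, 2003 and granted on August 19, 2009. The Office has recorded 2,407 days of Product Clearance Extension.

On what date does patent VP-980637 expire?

2028-09-16

(a) grant + 14 years → 19 August 2023.
(b) filing + 19 years → 29 April 2022.
Later of the two: 19 August 2023.
Product Clearance Extension: 2407 days claimed exceeds the 1855-day cap, so +1855 days → 16 September 2028.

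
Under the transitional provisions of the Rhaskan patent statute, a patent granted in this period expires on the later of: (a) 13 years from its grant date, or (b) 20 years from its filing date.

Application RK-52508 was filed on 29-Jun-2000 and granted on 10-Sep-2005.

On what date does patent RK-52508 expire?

(a) grant + 13 years → 10 September 2018.
(b) filing + 20 years → 29 June 2020.
Later of the two: 29 June 2020.

2020-06-29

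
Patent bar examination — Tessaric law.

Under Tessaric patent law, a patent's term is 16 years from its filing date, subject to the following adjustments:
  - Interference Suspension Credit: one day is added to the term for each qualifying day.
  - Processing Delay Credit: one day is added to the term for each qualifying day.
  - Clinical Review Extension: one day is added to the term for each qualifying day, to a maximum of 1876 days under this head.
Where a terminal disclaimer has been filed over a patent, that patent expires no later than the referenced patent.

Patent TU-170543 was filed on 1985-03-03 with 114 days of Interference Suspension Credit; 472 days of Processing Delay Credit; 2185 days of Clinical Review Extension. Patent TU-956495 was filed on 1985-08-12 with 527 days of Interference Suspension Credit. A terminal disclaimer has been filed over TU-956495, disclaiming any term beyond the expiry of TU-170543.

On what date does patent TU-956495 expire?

Natural term of TU-956495:
  Base: filing + 16 years → 12 August 2001.
  Interference Suspension Credit: +527 days → 21 January 2003.
Expiry of referenced patent TU-170543:
  Base: filing + 16 years → 3 March 2001.
  Interference Suspension Credit: +114 days → 25 June 2001.
  Processing Delay Credit: +472 days → 10 October 2002.
  Clinical Review Extension: 2185 days claimed exceeds the 1876-day cap, so +1876 days → 29 November 2007.
Terminal disclaimer: TU-956495 expires on the earlier of 21 January 2003 and 29 November 2007.

2003-01-21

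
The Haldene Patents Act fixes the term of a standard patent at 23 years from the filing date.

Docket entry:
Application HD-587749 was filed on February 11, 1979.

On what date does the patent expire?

2002-02-11

Filing date + 23 years → 11 February 2002.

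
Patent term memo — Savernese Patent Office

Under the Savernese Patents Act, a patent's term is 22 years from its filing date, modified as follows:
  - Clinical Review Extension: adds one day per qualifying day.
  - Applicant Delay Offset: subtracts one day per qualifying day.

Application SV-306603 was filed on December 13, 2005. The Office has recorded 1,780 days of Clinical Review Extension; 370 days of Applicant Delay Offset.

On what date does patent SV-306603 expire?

2031-10-23

Base term: filing date + 22 years → 13 December 2027.
Clinical Review Extension: +1780 days → 27 October 2032.
Applicant Delay Offset: −370 days → 23 October 2031.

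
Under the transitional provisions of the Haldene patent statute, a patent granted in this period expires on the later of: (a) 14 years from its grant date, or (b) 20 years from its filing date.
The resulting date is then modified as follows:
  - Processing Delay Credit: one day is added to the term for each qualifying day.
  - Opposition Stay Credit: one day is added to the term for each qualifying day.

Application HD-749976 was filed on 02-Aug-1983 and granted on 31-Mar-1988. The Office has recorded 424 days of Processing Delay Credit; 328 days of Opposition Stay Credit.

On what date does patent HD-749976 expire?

2005-08-23

(a) grant + 14 years → 31 March 2002.
(b) filing + 20 years → 2 August 2003.
Later of the two: 2 August 2003.
Processing Delay Credit: +424 days → 29 September 2004.
Opposition Stay Credit: +328 days → 23 August 2005.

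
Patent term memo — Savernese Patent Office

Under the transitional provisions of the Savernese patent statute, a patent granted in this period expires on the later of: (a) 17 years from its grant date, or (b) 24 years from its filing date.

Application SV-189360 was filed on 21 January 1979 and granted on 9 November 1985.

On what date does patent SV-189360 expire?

January 21, 2003

(a) grant + 17 years → 9 November 2002.
(b) filing + 24 years → 21 January 2003.
Later of the two: 21 January 2003.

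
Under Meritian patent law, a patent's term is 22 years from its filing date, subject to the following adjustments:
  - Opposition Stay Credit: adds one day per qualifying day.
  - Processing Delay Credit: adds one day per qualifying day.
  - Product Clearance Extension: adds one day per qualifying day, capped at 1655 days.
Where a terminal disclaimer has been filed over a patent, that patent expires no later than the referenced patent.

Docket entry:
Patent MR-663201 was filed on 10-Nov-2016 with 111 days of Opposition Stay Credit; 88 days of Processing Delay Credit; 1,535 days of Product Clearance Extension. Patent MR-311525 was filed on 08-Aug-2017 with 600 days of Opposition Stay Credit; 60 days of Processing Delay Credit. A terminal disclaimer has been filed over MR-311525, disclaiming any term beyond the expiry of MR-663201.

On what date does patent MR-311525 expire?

May 29, 2041

Natural term of MR-311525:
  Base: filing + 22 years → 8 August 2039.
  Opposition Stay Credit: +600 days → 30 March 2041.
  Processing Delay Credit: +60 days → 29 May 2041.
Expiry of referenced patent MR-663201:
  Base: filing + 22 years → 10 November 2038.
  Opposition Stay Credit: +111 days → 1 March 2039.
  Processing Delay Credit: +88 days → 28 May 2039.
  Product Clearance Extension: 1535 days (within the 1655-day cap) → +1535 days → 10 August 2043.
Terminal disclaimer: MR-311525 expires on the earlier of 29 May 2041 and 10 August 2043.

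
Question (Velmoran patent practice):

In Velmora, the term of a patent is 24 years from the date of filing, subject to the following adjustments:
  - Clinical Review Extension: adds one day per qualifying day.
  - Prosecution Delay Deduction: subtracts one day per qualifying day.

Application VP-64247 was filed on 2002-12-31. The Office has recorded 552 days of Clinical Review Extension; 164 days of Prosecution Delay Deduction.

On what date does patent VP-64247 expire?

2028-01-23

Base term: filing date + 24 years → 31 December 2026.
Clinical Review Extension: +552 days → 5 July 2028.
Prosecution Delay Deduction: −164 days → 23 January 2028.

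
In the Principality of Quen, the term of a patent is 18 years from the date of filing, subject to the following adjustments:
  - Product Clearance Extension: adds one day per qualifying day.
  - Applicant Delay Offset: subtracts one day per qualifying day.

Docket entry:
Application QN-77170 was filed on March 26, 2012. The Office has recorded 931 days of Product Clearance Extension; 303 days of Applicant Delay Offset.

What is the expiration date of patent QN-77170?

2031-12-14

Base term: filing date + 18 years → 26 March 2030.
Product Clearance Extension: +931 days → 12 October 2032.
Applicant Delay Offset: −303 days → 14 December 2031.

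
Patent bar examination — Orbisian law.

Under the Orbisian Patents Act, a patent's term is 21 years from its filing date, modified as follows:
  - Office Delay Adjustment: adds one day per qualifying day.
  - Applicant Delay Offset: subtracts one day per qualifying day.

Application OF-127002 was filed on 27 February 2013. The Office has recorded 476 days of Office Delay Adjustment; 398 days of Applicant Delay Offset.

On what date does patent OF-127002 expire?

Base term: filing date + 21 years → 27 February 2034.
Office Delay Adjustment: +476 days → 18 June 2035.
Applicant Delay Offset: −398 days → 16 May 2034.

May 16, 2034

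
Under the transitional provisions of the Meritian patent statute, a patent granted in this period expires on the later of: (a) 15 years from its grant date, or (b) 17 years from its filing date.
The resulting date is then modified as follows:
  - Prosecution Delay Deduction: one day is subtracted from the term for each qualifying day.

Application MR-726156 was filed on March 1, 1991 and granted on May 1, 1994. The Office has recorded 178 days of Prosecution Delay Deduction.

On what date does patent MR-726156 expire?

November 4, 2008

(a) grant + 15 years → 1 May 2009.
(b) filing + 17 years → 1 March 2008.
Later of the two: 1 May 2009.
Prosecution Delay Deduction: −178 days → 4 November 2008.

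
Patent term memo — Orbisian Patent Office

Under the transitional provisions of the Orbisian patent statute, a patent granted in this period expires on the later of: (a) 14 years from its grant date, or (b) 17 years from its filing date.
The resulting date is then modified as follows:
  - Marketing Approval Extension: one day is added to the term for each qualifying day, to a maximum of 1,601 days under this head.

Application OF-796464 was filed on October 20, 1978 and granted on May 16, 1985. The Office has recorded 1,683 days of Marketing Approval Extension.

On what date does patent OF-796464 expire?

(a) grant + 14 years → 16 May 1999.
(b) filing + 17 years → 20 October 1995.
Later of the two: 16 May 1999.
Marketing Approval Extension: 1683 days claimed exceeds the 1601-day cap, so +1601 days → 3 October 2003.

2003-10-03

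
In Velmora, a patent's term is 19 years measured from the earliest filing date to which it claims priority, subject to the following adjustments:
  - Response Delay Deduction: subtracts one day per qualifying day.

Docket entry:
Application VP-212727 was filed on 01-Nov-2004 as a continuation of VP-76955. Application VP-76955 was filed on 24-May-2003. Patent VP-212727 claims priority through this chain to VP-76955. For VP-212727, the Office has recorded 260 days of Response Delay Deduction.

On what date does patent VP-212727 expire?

Earliest priority filing: 24 May 2003.
Base term: 24 May 2003 + 19 years → 24 May 2022.
Response Delay Deduction: −260 days → 6 September 2021.

September 6, 2021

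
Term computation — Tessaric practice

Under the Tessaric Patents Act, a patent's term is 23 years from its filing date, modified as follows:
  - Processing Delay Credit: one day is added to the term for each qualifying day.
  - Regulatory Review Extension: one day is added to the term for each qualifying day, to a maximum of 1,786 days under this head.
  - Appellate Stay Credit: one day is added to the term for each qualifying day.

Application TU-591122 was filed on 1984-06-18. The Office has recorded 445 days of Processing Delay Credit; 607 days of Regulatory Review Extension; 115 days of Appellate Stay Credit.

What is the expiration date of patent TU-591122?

August 28, 2010

Base term: filing date + 23 years → 18 June 2007.
Processing Delay Credit: +445 days → 5 September 2008.
Regulatory Review Extension: 607 days (within the 1786-day cap) → +607 days → 5 May 2010.
Appellate Stay Credit: +115 days → 28 August 2010.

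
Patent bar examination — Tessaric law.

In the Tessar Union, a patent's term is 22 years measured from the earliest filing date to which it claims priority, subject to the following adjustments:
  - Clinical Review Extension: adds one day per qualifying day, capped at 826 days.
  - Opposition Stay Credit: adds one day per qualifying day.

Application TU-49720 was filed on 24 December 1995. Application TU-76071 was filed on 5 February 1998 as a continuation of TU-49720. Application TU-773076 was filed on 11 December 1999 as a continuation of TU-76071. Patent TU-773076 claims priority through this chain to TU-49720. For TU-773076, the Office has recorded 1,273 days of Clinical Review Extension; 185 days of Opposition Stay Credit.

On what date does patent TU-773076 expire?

September 30, 2020

Earliest priority filing: 24 December 1995.
Base term: 24 December 1995 + 22 years → 24 December 2017.
Clinical Review Extension: 1273 days claimed exceeds the 826-day cap, so +826 days → 29 March 2020.
Opposition Stay Credit: +185 days → 30 September 2020.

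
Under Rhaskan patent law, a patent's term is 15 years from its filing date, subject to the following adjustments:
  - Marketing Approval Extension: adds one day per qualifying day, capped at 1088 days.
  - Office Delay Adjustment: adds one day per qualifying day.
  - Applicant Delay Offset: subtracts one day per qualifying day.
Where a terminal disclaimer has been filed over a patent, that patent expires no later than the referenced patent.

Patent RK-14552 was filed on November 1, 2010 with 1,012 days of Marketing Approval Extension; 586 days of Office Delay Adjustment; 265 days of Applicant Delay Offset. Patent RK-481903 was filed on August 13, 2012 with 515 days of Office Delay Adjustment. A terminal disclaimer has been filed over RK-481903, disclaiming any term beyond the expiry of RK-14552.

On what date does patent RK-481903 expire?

Natural term of RK-481903:
  Base: filing + 15 years → 13 August 2027.
  Office Delay Adjustment: +515 days → 9 January 2029.
Expiry of referenced patent RK-14552:
  Base: filing + 15 years → 1 November 2025.
  Marketing Approval Extension: 1012 days (within the 1088-day cap) → +1012 days → 9 August 2028.
  Office Delay Adjustment: +586 days → 18 March 2030.
  Applicant Delay Offset: −265 days → 26 June 2029.
Terminal disclaimer: RK-481903 expires on the earlier of 9 January 2029 and 26 June 2029.

2029-01-09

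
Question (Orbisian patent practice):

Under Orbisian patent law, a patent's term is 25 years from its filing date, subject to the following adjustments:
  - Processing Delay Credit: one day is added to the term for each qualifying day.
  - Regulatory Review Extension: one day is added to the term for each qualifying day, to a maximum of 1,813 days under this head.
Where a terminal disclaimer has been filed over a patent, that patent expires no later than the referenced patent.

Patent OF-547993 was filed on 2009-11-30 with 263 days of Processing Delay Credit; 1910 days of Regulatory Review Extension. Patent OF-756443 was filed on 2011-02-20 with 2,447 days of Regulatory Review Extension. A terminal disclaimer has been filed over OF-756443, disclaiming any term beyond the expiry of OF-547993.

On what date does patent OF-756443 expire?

Natural term of OF-756443:
  Base: filing + 25 years → 20 February 2036.
  Regulatory Review Extension: 2447 days claimed exceeds the 1813-day cap, so +1813 days → 6 February 2041.
Expiry of referenced patent OF-547993:
  Base: filing + 25 years → 30 November 2034.
  Processing Delay Credit: +263 days → 20 August 2035.
  Regulatory Review Extension: 1910 days claimed exceeds the 1813-day cap, so +1813 days → 6 August 2040.
Terminal disclaimer: OF-756443 expires on the earlier of 6 February 2041 and 6 August 2040.

2040-08-06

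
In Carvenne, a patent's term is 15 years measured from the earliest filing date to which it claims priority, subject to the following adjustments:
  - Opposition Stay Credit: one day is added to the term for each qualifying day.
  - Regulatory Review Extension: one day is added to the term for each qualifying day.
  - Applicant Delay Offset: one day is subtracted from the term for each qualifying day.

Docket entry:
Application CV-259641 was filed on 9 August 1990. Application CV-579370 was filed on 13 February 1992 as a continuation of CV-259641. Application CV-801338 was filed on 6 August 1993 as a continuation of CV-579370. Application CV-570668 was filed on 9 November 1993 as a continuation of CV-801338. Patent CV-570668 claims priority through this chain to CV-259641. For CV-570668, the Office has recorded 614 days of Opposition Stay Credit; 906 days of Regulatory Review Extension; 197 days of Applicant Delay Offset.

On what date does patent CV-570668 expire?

March 24, 2009

Earliest priority filing: 9 August 1990.
Base term: 9 August 1990 + 15 years → 9 August 2005.
Opposition Stay Credit: +614 days → 15 April 2007.
Regulatory Review Extension: +906 days → 7 October 2009.
Applicant Delay Offset: −197 days → 24 March 2009.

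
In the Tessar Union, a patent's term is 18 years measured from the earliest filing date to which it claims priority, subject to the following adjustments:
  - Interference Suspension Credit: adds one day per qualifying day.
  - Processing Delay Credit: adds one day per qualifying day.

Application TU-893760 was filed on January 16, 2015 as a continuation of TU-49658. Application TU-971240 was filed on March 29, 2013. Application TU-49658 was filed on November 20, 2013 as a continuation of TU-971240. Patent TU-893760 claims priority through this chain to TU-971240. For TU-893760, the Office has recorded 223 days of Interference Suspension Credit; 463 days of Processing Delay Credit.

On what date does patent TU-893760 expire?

Earliest priority filing: 29 March 2013.
Base term: 29 March 2013 + 18 years → 29 March 2031.
Interference Suspension Credit: +223 days → 7 November 2031.
Processing Delay Credit: +463 days → 12 February 2033.

2033-02-12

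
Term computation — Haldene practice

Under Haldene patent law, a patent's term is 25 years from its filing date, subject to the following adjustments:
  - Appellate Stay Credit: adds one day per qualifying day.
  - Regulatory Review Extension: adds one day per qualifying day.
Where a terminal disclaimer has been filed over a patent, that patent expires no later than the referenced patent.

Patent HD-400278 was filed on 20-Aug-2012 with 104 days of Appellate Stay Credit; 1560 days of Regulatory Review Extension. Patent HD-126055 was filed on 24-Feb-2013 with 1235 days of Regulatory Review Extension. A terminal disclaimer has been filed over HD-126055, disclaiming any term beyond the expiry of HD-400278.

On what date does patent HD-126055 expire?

Natural term of HD-126055:
  Base: filing + 25 years → 24 February 2038.
  Regulatory Review Extension: +1235 days → 13 July 2041.
Expiry of referenced patent HD-400278:
  Base: filing + 25 years → 20 August 2037.
  Appellate Stay Credit: +104 days → 2 December 2037.
  Regulatory Review Extension: +1560 days → 11 March 2042.
Terminal disclaimer: HD-126055 expires on the earlier of 13 July 2041 and 11 March 2042.

July 13, 2041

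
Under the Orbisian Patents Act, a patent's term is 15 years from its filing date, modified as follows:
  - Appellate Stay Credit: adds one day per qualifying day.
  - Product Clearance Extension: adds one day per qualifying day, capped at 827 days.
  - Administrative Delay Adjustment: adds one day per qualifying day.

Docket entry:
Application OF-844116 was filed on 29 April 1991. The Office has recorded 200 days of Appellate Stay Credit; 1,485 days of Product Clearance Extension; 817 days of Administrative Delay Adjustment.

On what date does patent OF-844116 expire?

May 17, 2011

Base term: filing date + 15 years → 29 April 2006.
Appellate Stay Credit: +200 days → 15 November 2006.
Product Clearance Extension: 1485 days claimed exceeds the 827-day cap, so +827 days → 19 February 2009.
Administrative Delay Adjustment: +817 days → 17 May 2011.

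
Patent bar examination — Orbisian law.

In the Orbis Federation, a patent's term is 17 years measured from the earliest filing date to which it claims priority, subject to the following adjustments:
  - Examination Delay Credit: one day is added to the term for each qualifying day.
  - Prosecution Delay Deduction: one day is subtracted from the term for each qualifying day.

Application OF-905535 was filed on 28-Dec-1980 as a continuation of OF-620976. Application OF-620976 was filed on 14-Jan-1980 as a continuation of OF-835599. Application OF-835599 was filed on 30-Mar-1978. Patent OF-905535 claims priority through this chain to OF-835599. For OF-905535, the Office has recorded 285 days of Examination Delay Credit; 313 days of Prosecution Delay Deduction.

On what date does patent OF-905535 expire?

March 2, 1995

Earliest priority filing: 30 March 1978.
Base term: 30 March 1978 + 17 years → 30 March 1995.
Examination Delay Credit: +285 days → 9 January 1996.
Prosecution Delay Deduction: −313 days → 2 March 1995.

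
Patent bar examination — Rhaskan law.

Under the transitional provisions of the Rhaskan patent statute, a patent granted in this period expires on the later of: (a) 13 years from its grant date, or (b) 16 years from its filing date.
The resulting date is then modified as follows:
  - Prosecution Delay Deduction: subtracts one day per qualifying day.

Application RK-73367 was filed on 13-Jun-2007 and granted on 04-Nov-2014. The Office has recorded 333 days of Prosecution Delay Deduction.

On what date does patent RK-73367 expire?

(a) grant + 13 years → 4 November 2027.
(b) filing + 16 years → 13 June 2023.
Later of the two: 4 November 2027.
Prosecution Delay Deduction: −333 days → 6 December 2026.

2026-12-06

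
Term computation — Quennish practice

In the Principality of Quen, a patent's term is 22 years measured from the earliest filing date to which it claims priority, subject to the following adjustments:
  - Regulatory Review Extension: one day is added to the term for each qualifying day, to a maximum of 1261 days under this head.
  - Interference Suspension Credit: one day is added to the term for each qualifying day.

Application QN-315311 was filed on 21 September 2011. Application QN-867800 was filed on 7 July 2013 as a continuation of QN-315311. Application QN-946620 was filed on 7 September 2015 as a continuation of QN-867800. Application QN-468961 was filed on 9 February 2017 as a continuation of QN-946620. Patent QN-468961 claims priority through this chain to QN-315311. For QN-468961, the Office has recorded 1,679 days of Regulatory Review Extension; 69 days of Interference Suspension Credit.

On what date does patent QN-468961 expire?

May 13, 2037

Earliest priority filing: 21 September 2011.
Base term: 21 September 2011 + 22 years → 21 September 2033.
Regulatory Review Extension: 1679 days claimed exceeds the 1261-day cap, so +1261 days → 5 March 2037.
Interference Suspension Credit: +69 days → 13 May 2037.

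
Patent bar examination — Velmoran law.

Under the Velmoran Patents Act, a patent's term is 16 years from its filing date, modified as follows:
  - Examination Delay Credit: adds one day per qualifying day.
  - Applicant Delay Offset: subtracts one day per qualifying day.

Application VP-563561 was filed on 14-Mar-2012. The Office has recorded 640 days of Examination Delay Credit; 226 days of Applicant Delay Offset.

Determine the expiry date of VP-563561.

2029-05-02

Base term: filing date + 16 years → 14 March 2028.
Examination Delay Credit: +640 days → 14 December 2029.
Applicant Delay Offset: −226 days → 2 May 2029.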